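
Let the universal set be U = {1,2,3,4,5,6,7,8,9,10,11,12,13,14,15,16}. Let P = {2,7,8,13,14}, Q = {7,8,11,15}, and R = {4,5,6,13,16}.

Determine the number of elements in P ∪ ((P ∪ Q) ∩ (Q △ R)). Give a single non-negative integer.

7

P ∪ Q = {2,7,8,11,13,14,15}
Q △ R = {4,5,6,7,8,11,13,15,16}
(P ∪ Q) ∩ (Q △ R) = {7,8,11,13,15}
P ∪ ((P ∪ Q) ∩ (Q △ R)) = {2,7,8,11,13,14,15}
|P ∪ ((P ∪ Q) ∩ (Q △ R))| = 7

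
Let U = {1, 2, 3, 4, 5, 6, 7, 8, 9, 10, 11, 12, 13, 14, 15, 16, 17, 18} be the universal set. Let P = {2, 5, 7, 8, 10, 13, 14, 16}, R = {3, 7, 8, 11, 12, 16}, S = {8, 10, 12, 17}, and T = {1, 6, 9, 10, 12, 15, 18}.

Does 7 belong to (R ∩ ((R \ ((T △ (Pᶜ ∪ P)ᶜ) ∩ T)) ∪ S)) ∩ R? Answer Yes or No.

Yes

7 ∈ P, so 7 ∉ Pᶜ
7 ∉ Pᶜ and 7 ∈ P, so 7 ∈ Pᶜ ∪ P
7 ∉ (Pᶜ ∪ P)ᶜ since 7 ∈ (Pᶜ ∪ P)
7 ∉ T and 7 ∉ (Pᶜ ∪ P)ᶜ, so 7 ∉ T △ (Pᶜ ∪ P)ᶜ
7 ∉ (T △ (Pᶜ ∪ P)ᶜ) and 7 ∉ T, so 7 ∉ (T △ (Pᶜ ∪ P)ᶜ) ∩ T
7 ∈ R and 7 ∉ ((T △ (Pᶜ ∪ P)ᶜ) ∩ T), so 7 ∈ R \ ((T △ (Pᶜ ∪ P)ᶜ) ∩ T)
7 ∈ (R \ ((T △ (Pᶜ ∪ P)ᶜ) ∩ T)) and 7 ∉ S, so 7 ∈ (R \ ((T △ (Pᶜ ∪ P)ᶜ) ∩ T)) ∪ S
7 ∈ R and 7 ∈ ((R \ ((T △ (Pᶜ ∪ P)ᶜ) ∩ T)) ∪ S), so 7 ∈ R ∩ ((R \ ((T △ (Pᶜ ∪ P)ᶜ) ∩ T)) ∪ S)
7 ∈ (R ∩ ((R \ ((T △ (Pᶜ ∪ P)ᶜ) ∩ T)) ∪ S)) and 7 ∈ R, so 7 ∈ (R ∩ ((R \ ((T △ (Pᶜ ∪ P)ᶜ) ∩ T)) ∪ S)) ∩ R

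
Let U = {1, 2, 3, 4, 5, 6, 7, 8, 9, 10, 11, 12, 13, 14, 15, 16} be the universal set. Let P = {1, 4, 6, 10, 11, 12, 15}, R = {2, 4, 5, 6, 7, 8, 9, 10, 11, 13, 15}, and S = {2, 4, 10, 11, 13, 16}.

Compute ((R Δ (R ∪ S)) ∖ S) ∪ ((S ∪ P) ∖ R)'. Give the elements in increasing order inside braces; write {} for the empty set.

{2, 3, 4, 5, 6, 7, 8, 9, 10, 11, 13, 14, 15}

R ∪ S = {2, 4, 5, 6, 7, 8, 9, 10, 11, 13, 15, 16}
R Δ (R ∪ S) = {16}
(R Δ (R ∪ S)) ∖ S = {}
S ∪ P = {1, 2, 4, 6, 10, 11, 12, 13, 15, 16}
(S ∪ P) ∖ R = {1, 12, 16}
((S ∪ P) ∖ R)' = {2, 3, 4, 5, 6, 7, 8, 9, 10, 11, 13, 14, 15}
((R Δ (R ∪ S)) ∖ S) ∪ ((S ∪ P) ∖ R)' = {2, 3, 4, 5, 6, 7, 8, 9, 10, 11, 13, 14, 15}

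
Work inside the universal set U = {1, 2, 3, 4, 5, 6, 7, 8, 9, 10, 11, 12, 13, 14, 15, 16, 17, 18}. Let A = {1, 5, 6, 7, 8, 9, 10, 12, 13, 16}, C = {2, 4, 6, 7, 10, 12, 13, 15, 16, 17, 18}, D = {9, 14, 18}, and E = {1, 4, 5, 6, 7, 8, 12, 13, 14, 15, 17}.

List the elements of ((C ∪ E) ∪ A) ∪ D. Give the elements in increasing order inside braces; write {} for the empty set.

{1, 2, 4, 5, 6, 7, 8, 9, 10, 12, 13, 14, 15, 16, 17, 18}

C ∪ E = {1, 2, 4, 5, 6, 7, 8, 10, 12, 13, 14, 15, 16, 17, 18}
(C ∪ E) ∪ A = {1, 2, 4, 5, 6, 7, 8, 9, 10, 12, 13, 14, 15, 16, 17, 18}
((C ∪ E) ∪ A) ∪ D = {1, 2, 4, 5, 6, 7, 8, 9, 10, 12, 13, 14, 15, 16, 17, 18}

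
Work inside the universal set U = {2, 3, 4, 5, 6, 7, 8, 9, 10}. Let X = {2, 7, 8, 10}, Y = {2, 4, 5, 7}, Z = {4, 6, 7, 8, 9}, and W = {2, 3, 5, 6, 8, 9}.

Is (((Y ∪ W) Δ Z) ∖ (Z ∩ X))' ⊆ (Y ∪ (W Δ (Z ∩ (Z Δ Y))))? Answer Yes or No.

No

Y ∪ W = {2, 3, 4, 5, 6, 7, 8, 9}
(Y ∪ W) Δ Z = {2, 3, 5}
Z ∩ X = {7, 8}
((Y ∪ W) Δ Z) ∖ (Z ∩ X) = {2, 3, 5}
(((Y ∪ W) Δ Z) ∖ (Z ∩ X))' = {4, 6, 7, 8, 9, 10}
Z Δ Y = {2, 5, 6, 8, 9}
Z ∩ (Z Δ Y) = {6, 8, 9}
W Δ (Z ∩ (Z Δ Y)) = {2, 3, 5}
Y ∪ (W Δ (Z ∩ (Z Δ Y))) = {2, 3, 4, 5, 7}
6 ∈ (((Y ∪ W) Δ Z) ∖ (Z ∩ X))' but 6 ∉ Y ∪ (W Δ (Z ∩ (Z Δ Y))), so the inclusion fails.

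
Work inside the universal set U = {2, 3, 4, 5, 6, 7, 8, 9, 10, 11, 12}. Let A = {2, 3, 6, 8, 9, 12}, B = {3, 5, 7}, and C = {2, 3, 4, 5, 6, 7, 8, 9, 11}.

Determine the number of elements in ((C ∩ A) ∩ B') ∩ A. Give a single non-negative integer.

4

C ∩ A = {2, 3, 6, 8, 9}
B' = {2, 4, 6, 8, 9, 10, 11, 12}
(C ∩ A) ∩ B' = {2, 6, 8, 9}
((C ∩ A) ∩ B') ∩ A = {2, 6, 8, 9}
|((C ∩ A) ∩ B') ∩ A| = 4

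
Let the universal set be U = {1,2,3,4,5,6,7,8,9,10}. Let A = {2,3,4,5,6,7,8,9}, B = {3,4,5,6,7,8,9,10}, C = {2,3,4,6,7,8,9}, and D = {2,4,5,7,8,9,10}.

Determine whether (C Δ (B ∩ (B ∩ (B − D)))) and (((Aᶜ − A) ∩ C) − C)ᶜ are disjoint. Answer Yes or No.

B − D = {3,6}
B ∩ (B − D) = {3,6}
B ∩ (B ∩ (B − D)) = {3,6}
C Δ (B ∩ (B ∩ (B − D))) = {2,4,7,8,9}
Aᶜ = {1,10}
Aᶜ − A = {1,10}
(Aᶜ − A) ∩ C = {}
((Aᶜ − A) ∩ C) − C = {}
(((Aᶜ − A) ∩ C) − C)ᶜ = {1,2,3,4,5,6,7,8,9,10}
2 lies in both, so they are not disjoint.

No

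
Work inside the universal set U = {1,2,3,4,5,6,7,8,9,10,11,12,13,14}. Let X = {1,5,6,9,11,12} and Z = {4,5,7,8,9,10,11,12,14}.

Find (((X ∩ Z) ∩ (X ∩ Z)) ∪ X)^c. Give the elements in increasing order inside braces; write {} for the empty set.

{2,3,4,7,8,10,13,14}

X ∩ Z = {5,9,11,12}
(X ∩ Z) ∩ (X ∩ Z) = {5,9,11,12}
((X ∩ Z) ∩ (X ∩ Z)) ∪ X = {1,5,6,9,11,12}
(((X ∩ Z) ∩ (X ∩ Z)) ∪ X)^c = {2,3,4,7,8,10,13,14}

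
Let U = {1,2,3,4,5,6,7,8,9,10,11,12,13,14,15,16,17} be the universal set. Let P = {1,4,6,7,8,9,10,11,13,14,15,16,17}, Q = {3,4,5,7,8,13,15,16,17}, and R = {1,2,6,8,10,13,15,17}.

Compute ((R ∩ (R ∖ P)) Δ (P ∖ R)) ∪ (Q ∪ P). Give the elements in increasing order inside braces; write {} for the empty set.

R ∖ P = {2}
R ∩ (R ∖ P) = {2}
P ∖ R = {4,7,9,11,14,16}
(R ∩ (R ∖ P)) Δ (P ∖ R) = {2,4,7,9,11,14,16}
Q ∪ P = {1,3,4,5,6,7,8,9,10,11,13,14,15,16,17}
((R ∩ (R ∖ P)) Δ (P ∖ R)) ∪ (Q ∪ P) = {1,2,3,4,5,6,7,8,9,10,11,13,14,15,16,17}

{1,2,3,4,5,6,7,8,9,10,11,13,14,15,16,17}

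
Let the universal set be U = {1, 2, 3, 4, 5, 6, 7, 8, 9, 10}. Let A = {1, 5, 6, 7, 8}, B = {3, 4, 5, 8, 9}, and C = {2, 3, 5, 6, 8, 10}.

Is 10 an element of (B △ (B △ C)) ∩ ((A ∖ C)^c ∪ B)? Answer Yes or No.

10 ∉ B and 10 ∈ C, so 10 ∈ B △ C
10 ∉ B and 10 ∈ (B △ C), so 10 ∈ B △ (B △ C)
10 ∉ A and 10 ∈ C, so 10 ∉ A ∖ C
10 ∈ (A ∖ C)^c since 10 ∉ (A ∖ C)
10 ∈ (A ∖ C)^c and 10 ∉ B, so 10 ∈ (A ∖ C)^c ∪ B
10 ∈ (B △ (B △ C)) and 10 ∈ ((A ∖ C)^c ∪ B), so 10 ∈ (B △ (B △ C)) ∩ ((A ∖ C)^c ∪ B)

Yes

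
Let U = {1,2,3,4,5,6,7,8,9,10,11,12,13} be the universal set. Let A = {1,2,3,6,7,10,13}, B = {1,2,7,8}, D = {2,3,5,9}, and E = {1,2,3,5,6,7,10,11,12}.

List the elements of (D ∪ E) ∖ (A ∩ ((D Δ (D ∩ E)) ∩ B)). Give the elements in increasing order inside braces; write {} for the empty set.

D ∪ E = {1,2,3,5,6,7,9,10,11,12}
D ∩ E = {2,3,5}
D Δ (D ∩ E) = {9}
(D Δ (D ∩ E)) ∩ B = {}
A ∩ ((D Δ (D ∩ E)) ∩ B) = {}
(D ∪ E) ∖ (A ∩ ((D Δ (D ∩ E)) ∩ B)) = {1,2,3,5,6,7,9,10,11,12}

{1,2,3,5,6,7,9,10,11,12}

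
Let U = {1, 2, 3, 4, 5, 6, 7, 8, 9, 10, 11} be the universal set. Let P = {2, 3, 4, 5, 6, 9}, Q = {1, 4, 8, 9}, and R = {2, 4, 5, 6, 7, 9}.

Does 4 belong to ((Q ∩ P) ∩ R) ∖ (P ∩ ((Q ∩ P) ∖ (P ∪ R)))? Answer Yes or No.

4 ∈ Q and 4 ∈ P, so 4 ∈ Q ∩ P
4 ∈ (Q ∩ P) and 4 ∈ R, so 4 ∈ (Q ∩ P) ∩ R
4 ∈ Q and 4 ∈ P, so 4 ∈ Q ∩ P
4 ∈ P and 4 ∈ R, so 4 ∈ P ∪ R
4 ∈ (Q ∩ P) and 4 ∈ (P ∪ R), so 4 ∉ (Q ∩ P) ∖ (P ∪ R)
4 ∈ P and 4 ∉ ((Q ∩ P) ∖ (P ∪ R)), so 4 ∉ P ∩ ((Q ∩ P) ∖ (P ∪ R))
4 ∈ ((Q ∩ P) ∩ R) and 4 ∉ (P ∩ ((Q ∩ P) ∖ (P ∪ R))), so 4 ∈ ((Q ∩ P) ∩ R) ∖ (P ∩ ((Q ∩ P) ∖ (P ∪ R)))

Yes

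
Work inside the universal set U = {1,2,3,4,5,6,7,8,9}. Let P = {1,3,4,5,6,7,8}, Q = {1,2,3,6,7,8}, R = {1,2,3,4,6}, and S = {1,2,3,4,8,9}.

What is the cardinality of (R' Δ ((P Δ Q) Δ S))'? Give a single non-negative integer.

6

R' = {5,7,8,9}
P Δ Q = {2,4,5}
(P Δ Q) Δ S = {1,3,5,8,9}
R' Δ ((P Δ Q) Δ S) = {1,3,7}
(R' Δ ((P Δ Q) Δ S))' = {2,4,5,6,8,9}
|(R' Δ ((P Δ Q) Δ S))'| = 6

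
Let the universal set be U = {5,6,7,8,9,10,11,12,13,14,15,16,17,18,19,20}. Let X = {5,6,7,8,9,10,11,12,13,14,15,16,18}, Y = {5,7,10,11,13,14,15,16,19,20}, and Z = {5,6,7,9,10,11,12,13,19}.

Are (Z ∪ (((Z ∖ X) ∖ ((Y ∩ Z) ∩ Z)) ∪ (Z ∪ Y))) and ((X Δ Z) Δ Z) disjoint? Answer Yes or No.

Z ∖ X = {19}
Y ∩ Z = {5,7,10,11,13,19}
(Y ∩ Z) ∩ Z = {5,7,10,11,13,19}
(Z ∖ X) ∖ ((Y ∩ Z) ∩ Z) = {}
Z ∪ Y = {5,6,7,9,10,11,12,13,14,15,16,19,20}
((Z ∖ X) ∖ ((Y ∩ Z) ∩ Z)) ∪ (Z ∪ Y) = {5,6,7,9,10,11,12,13,14,15,16,19,20}
Z ∪ (((Z ∖ X) ∖ ((Y ∩ Z) ∩ Z)) ∪ (Z ∪ Y)) = {5,6,7,9,10,11,12,13,14,15,16,19,20}
X Δ Z = {8,14,15,16,18,19}
(X Δ Z) Δ Z = {5,6,7,8,9,10,11,12,13,14,15,16,18}
5 lies in both, so they are not disjoint.

No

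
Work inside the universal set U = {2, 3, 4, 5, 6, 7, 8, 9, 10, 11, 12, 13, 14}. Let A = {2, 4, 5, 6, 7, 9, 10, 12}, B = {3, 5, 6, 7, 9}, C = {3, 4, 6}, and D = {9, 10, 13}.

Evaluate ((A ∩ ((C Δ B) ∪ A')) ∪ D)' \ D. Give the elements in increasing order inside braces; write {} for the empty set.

{2, 3, 6, 8, 11, 12, 14}

C Δ B = {4, 5, 7, 9}
A' = {3, 8, 11, 13, 14}
(C Δ B) ∪ A' = {3, 4, 5, 7, 8, 9, 11, 13, 14}
A ∩ ((C Δ B) ∪ A') = {4, 5, 7, 9}
(A ∩ ((C Δ B) ∪ A')) ∪ D = {4, 5, 7, 9, 10, 13}
((A ∩ ((C Δ B) ∪ A')) ∪ D)' = {2, 3, 6, 8, 11, 12, 14}
((A ∩ ((C Δ B) ∪ A')) ∪ D)' \ D = {2, 3, 6, 8, 11, 12, 14}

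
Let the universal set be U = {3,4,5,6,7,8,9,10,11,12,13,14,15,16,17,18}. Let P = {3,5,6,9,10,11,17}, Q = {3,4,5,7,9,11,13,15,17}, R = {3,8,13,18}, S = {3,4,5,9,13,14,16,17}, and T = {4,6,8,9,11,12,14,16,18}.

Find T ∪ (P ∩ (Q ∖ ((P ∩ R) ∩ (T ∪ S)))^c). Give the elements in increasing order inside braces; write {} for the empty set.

P ∩ R = {3}
T ∪ S = {3,4,5,6,8,9,11,12,13,14,16,17,18}
(P ∩ R) ∩ (T ∪ S) = {3}
Q ∖ ((P ∩ R) ∩ (T ∪ S)) = {4,5,7,9,11,13,15,17}
(Q ∖ ((P ∩ R) ∩ (T ∪ S)))^c = {3,6,8,10,12,14,16,18}
P ∩ (Q ∖ ((P ∩ R) ∩ (T ∪ S)))^c = {3,6,10}
T ∪ (P ∩ (Q ∖ ((P ∩ R) ∩ (T ∪ S)))^c) = {3,4,6,8,9,10,11,12,14,16,18}

{3,4,6,8,9,10,11,12,14,16,18}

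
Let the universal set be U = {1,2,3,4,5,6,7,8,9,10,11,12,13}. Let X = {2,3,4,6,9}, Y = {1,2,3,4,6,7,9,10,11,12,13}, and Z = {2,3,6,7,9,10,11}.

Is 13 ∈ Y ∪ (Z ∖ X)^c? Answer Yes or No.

13 ∉ Z and 13 ∉ X, so 13 ∉ Z ∖ X
13 ∈ (Z ∖ X)^c since 13 ∉ (Z ∖ X)
13 ∈ Y and 13 ∈ (Z ∖ X)^c, so 13 ∈ Y ∪ (Z ∖ X)^c

Yes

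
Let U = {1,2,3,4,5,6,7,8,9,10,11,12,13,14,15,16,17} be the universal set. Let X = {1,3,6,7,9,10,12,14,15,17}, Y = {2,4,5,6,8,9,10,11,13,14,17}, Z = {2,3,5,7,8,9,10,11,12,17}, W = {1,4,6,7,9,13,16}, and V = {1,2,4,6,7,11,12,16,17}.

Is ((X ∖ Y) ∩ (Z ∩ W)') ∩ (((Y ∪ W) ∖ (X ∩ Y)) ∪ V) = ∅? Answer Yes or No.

No

X ∖ Y = {1,3,7,12,15}
Z ∩ W = {7,9}
(Z ∩ W)' = {1,2,3,4,5,6,8,10,11,12,13,14,15,16,17}
(X ∖ Y) ∩ (Z ∩ W)' = {1,3,12,15}
Y ∪ W = {1,2,4,5,6,7,8,9,10,11,13,14,16,17}
X ∩ Y = {6,9,10,14,17}
(Y ∪ W) ∖ (X ∩ Y) = {1,2,4,5,7,8,11,13,16}
((Y ∪ W) ∖ (X ∩ Y)) ∪ V = {1,2,4,5,6,7,8,11,12,13,16,17}
1 lies in both, so they are not disjoint.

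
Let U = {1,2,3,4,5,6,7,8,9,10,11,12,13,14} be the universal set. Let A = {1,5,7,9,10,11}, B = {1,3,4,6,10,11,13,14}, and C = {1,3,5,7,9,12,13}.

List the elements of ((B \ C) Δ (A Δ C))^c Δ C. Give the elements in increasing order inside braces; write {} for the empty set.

{2,3,8,10,11,12,13}

B \ C = {4,6,10,11,14}
A Δ C = {3,10,11,12,13}
(B \ C) Δ (A Δ C) = {3,4,6,12,13,14}
((B \ C) Δ (A Δ C))^c = {1,2,5,7,8,9,10,11}
((B \ C) Δ (A Δ C))^c Δ C = {2,3,8,10,11,12,13}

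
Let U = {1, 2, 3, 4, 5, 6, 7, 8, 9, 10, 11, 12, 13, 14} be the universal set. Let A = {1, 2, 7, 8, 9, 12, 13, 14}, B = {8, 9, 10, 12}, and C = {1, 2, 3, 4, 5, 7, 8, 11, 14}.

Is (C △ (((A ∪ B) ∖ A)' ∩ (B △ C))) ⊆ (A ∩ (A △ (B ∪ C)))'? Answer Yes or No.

Yes

A ∪ B = {1, 2, 7, 8, 9, 10, 12, 13, 14}
(A ∪ B) ∖ A = {10}
((A ∪ B) ∖ A)' = {1, 2, 3, 4, 5, 6, 7, 8, 9, 11, 12, 13, 14}
B △ C = {1, 2, 3, 4, 5, 7, 9, 10, 11, 12, 14}
((A ∪ B) ∖ A)' ∩ (B △ C) = {1, 2, 3, 4, 5, 7, 9, 11, 12, 14}
C △ (((A ∪ B) ∖ A)' ∩ (B △ C)) = {8, 9, 12}
B ∪ C = {1, 2, 3, 4, 5, 7, 8, 9, 10, 11, 12, 14}
A △ (B ∪ C) = {3, 4, 5, 10, 11, 13}
A ∩ (A △ (B ∪ C)) = {13}
(A ∩ (A △ (B ∪ C)))' = {1, 2, 3, 4, 5, 6, 7, 8, 9, 10, 11, 12, 14}
Every element of {8, 9, 12} is in {1, 2, 3, 4, 5, 6, 7, 8, 9, 10, 11, 12, 14}, so C △ (((A ∪ B) ∖ A)' ∩ (B △ C)) ⊆ (A ∩ (A △ (B ∪ C)))'.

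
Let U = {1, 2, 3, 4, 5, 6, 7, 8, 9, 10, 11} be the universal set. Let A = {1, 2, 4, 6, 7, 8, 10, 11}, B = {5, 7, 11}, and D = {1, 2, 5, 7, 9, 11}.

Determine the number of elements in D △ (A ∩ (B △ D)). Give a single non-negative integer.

B △ D = {1, 2, 9}
A ∩ (B △ D) = {1, 2}
D △ (A ∩ (B △ D)) = {5, 7, 9, 11}
|D △ (A ∩ (B △ D))| = 4

4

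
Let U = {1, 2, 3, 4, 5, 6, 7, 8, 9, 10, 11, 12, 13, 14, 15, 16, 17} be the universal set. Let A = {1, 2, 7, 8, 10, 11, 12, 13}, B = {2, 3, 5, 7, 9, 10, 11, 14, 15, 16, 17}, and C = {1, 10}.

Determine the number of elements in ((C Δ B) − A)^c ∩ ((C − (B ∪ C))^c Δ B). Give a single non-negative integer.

C Δ B = {1, 2, 3, 5, 7, 9, 11, 14, 15, 16, 17}
(C Δ B) − A = {3, 5, 9, 14, 15, 16, 17}
((C Δ B) − A)^c = {1, 2, 4, 6, 7, 8, 10, 11, 12, 13}
B ∪ C = {1, 2, 3, 5, 7, 9, 10, 11, 14, 15, 16, 17}
C − (B ∪ C) = {}
(C − (B ∪ C))^c = {1, 2, 3, 4, 5, 6, 7, 8, 9, 10, 11, 12, 13, 14, 15, 16, 17}
(C − (B ∪ C))^c Δ B = {1, 4, 6, 8, 12, 13}
((C Δ B) − A)^c ∩ ((C − (B ∪ C))^c Δ B) = {1, 4, 6, 8, 12, 13}
|((C Δ B) − A)^c ∩ ((C − (B ∪ C))^c Δ B)| = 6

6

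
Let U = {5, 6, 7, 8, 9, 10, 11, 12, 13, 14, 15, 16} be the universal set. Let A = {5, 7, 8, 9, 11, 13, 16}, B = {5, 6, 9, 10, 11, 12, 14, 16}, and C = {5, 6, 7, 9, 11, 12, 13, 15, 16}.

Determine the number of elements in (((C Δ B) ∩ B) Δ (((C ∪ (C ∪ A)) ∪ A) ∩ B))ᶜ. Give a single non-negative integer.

C Δ B = {7, 10, 13, 14, 15}
(C Δ B) ∩ B = {10, 14}
C ∪ A = {5, 6, 7, 8, 9, 11, 12, 13, 15, 16}
C ∪ (C ∪ A) = {5, 6, 7, 8, 9, 11, 12, 13, 15, 16}
(C ∪ (C ∪ A)) ∪ A = {5, 6, 7, 8, 9, 11, 12, 13, 15, 16}
((C ∪ (C ∪ A)) ∪ A) ∩ B = {5, 6, 9, 11, 12, 16}
((C Δ B) ∩ B) Δ (((C ∪ (C ∪ A)) ∪ A) ∩ B) = {5, 6, 9, 10, 11, 12, 14, 16}
(((C Δ B) ∩ B) Δ (((C ∪ (C ∪ A)) ∪ A) ∩ B))ᶜ = {7, 8, 13, 15}
|(((C Δ B) ∩ B) Δ (((C ∪ (C ∪ A)) ∪ A) ∩ B))ᶜ| = 4

4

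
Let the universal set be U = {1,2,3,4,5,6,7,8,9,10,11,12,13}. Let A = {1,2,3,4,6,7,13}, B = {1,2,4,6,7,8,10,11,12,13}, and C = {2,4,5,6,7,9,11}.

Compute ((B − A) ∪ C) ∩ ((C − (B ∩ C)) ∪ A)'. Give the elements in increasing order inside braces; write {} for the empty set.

B − A = {8,10,11,12}
(B − A) ∪ C = {2,4,5,6,7,8,9,10,11,12}
B ∩ C = {2,4,6,7,11}
C − (B ∩ C) = {5,9}
(C − (B ∩ C)) ∪ A = {1,2,3,4,5,6,7,9,13}
((C − (B ∩ C)) ∪ A)' = {8,10,11,12}
((B − A) ∪ C) ∩ ((C − (B ∩ C)) ∪ A)' = {8,10,11,12}

{8,10,11,12}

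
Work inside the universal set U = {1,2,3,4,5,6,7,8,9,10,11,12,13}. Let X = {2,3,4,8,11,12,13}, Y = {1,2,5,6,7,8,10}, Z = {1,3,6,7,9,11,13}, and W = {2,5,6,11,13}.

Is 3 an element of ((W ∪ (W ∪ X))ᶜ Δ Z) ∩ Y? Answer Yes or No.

3 ∉ W and 3 ∈ X, so 3 ∈ W ∪ X
3 ∉ W and 3 ∈ (W ∪ X), so 3 ∈ W ∪ (W ∪ X)
3 ∉ (W ∪ (W ∪ X))ᶜ since 3 ∈ (W ∪ (W ∪ X))
3 ∉ (W ∪ (W ∪ X))ᶜ and 3 ∈ Z, so 3 ∈ (W ∪ (W ∪ X))ᶜ Δ Z
3 ∈ ((W ∪ (W ∪ X))ᶜ Δ Z) and 3 ∉ Y, so 3 ∉ ((W ∪ (W ∪ X))ᶜ Δ Z) ∩ Y

No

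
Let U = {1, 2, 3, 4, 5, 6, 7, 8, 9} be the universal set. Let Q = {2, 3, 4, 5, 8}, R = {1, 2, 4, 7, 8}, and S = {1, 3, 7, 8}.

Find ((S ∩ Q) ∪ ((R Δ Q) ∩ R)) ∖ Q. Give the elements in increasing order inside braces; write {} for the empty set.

S ∩ Q = {3, 8}
R Δ Q = {1, 3, 5, 7}
(R Δ Q) ∩ R = {1, 7}
(S ∩ Q) ∪ ((R Δ Q) ∩ R) = {1, 3, 7, 8}
((S ∩ Q) ∪ ((R Δ Q) ∩ R)) ∖ Q = {1, 7}

{1, 7}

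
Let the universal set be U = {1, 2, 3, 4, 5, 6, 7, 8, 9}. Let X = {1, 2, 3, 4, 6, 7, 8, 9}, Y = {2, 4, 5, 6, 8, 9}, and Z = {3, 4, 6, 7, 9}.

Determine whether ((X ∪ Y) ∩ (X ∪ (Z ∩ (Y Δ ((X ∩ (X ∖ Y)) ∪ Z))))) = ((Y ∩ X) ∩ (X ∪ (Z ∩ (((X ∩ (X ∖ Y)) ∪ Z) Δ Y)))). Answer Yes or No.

No

X ∪ Y = {1, 2, 3, 4, 5, 6, 7, 8, 9}
X ∖ Y = {1, 3, 7}
X ∩ (X ∖ Y) = {1, 3, 7}
(X ∩ (X ∖ Y)) ∪ Z = {1, 3, 4, 6, 7, 9}
Y Δ ((X ∩ (X ∖ Y)) ∪ Z) = {1, 2, 3, 5, 7, 8}
Z ∩ (Y Δ ((X ∩ (X ∖ Y)) ∪ Z)) = {3, 7}
X ∪ (Z ∩ (Y Δ ((X ∩ (X ∖ Y)) ∪ Z))) = {1, 2, 3, 4, 6, 7, 8, 9}
(X ∪ Y) ∩ (X ∪ (Z ∩ (Y Δ ((X ∩ (X ∖ Y)) ∪ Z)))) = {1, 2, 3, 4, 6, 7, 8, 9}
Y ∩ X = {2, 4, 6, 8, 9}
((X ∩ (X ∖ Y)) ∪ Z) Δ Y = {1, 2, 3, 5, 7, 8}
Z ∩ (((X ∩ (X ∖ Y)) ∪ Z) Δ Y) = {3, 7}
X ∪ (Z ∩ (((X ∩ (X ∖ Y)) ∪ Z) Δ Y)) = {1, 2, 3, 4, 6, 7, 8, 9}
(Y ∩ X) ∩ (X ∪ (Z ∩ (((X ∩ (X ∖ Y)) ∪ Z) Δ Y))) = {2, 4, 6, 8, 9}
1 ∈ (X ∪ Y) ∩ (X ∪ (Z ∩ (Y Δ ((X ∩ (X ∖ Y)) ∪ Z)))) but 1 ∉ (Y ∩ X) ∩ (X ∪ (Z ∩ (((X ∩ (X ∖ Y)) ∪ Z) Δ Y))), so they differ.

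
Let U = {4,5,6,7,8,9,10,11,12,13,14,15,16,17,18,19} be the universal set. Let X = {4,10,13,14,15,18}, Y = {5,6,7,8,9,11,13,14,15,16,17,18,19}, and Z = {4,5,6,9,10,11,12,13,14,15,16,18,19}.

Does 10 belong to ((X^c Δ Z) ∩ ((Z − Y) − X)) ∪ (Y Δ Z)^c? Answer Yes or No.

10 ∈ X, so 10 ∉ X^c
10 ∉ X^c and 10 ∈ Z, so 10 ∈ X^c Δ Z
10 ∈ Z and 10 ∉ Y, so 10 ∈ Z − Y
10 ∈ (Z − Y) and 10 ∈ X, so 10 ∉ (Z − Y) − X
10 ∈ (X^c Δ Z) and 10 ∉ ((Z − Y) − X), so 10 ∉ (X^c Δ Z) ∩ ((Z − Y) − X)
10 ∉ Y and 10 ∈ Z, so 10 ∈ Y Δ Z
10 ∉ (Y Δ Z)^c since 10 ∈ (Y Δ Z)
10 ∉ ((X^c Δ Z) ∩ ((Z − Y) − X)) and 10 ∉ (Y Δ Z)^c, so 10 ∉ ((X^c Δ Z) ∩ ((Z − Y) − X)) ∪ (Y Δ Z)^c

No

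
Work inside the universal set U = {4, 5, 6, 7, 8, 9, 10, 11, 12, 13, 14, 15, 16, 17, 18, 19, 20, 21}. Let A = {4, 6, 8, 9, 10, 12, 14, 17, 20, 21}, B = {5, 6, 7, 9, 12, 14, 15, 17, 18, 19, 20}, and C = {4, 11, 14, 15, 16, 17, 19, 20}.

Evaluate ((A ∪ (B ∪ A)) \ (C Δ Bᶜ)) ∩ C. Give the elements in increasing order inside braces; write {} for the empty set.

{4}

B ∪ A = {4, 5, 6, 7, 8, 9, 10, 12, 14, 15, 17, 18, 19, 20, 21}
A ∪ (B ∪ A) = {4, 5, 6, 7, 8, 9, 10, 12, 14, 15, 17, 18, 19, 20, 21}
Bᶜ = {4, 8, 10, 11, 13, 16, 21}
C Δ Bᶜ = {8, 10, 13, 14, 15, 17, 19, 20, 21}
(A ∪ (B ∪ A)) \ (C Δ Bᶜ) = {4, 5, 6, 7, 9, 12, 18}
((A ∪ (B ∪ A)) \ (C Δ Bᶜ)) ∩ C = {4}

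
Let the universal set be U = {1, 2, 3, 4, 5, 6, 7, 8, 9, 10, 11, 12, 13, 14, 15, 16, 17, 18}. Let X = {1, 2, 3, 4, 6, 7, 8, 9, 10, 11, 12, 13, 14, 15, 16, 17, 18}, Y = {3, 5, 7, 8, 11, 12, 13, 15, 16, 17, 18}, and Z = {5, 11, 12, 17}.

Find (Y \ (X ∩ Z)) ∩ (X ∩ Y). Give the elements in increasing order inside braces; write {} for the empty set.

X ∩ Z = {11, 12, 17}
Y \ (X ∩ Z) = {3, 5, 7, 8, 13, 15, 16, 18}
X ∩ Y = {3, 7, 8, 11, 12, 13, 15, 16, 17, 18}
(Y \ (X ∩ Z)) ∩ (X ∩ Y) = {3, 7, 8, 13, 15, 16, 18}

{3, 7, 8, 13, 15, 16, 18}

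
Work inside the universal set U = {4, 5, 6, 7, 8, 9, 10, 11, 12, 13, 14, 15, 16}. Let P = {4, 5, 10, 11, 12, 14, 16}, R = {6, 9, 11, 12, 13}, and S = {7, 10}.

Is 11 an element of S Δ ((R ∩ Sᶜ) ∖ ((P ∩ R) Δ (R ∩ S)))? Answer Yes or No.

11 ∉ S, so 11 ∈ Sᶜ
11 ∈ R and 11 ∈ Sᶜ, so 11 ∈ R ∩ Sᶜ
11 ∈ P and 11 ∈ R, so 11 ∈ P ∩ R
11 ∈ R and 11 ∉ S, so 11 ∉ R ∩ S
11 ∈ (P ∩ R) and 11 ∉ (R ∩ S), so 11 ∈ (P ∩ R) Δ (R ∩ S)
11 ∈ (R ∩ Sᶜ) and 11 ∈ ((P ∩ R) Δ (R ∩ S)), so 11 ∉ (R ∩ Sᶜ) ∖ ((P ∩ R) Δ (R ∩ S))
11 ∉ S and 11 ∉ ((R ∩ Sᶜ) ∖ ((P ∩ R) Δ (R ∩ S))), so 11 ∉ S Δ ((R ∩ Sᶜ) ∖ ((P ∩ R) Δ (R ∩ S)))

No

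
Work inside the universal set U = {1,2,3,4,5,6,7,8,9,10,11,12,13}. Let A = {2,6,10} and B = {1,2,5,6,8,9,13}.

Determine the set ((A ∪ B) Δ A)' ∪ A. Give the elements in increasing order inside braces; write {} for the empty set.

{2,3,4,6,7,10,11,12}

A ∪ B = {1,2,5,6,8,9,10,13}
(A ∪ B) Δ A = {1,5,8,9,13}
((A ∪ B) Δ A)' = {2,3,4,6,7,10,11,12}
((A ∪ B) Δ A)' ∪ A = {2,3,4,6,7,10,11,12}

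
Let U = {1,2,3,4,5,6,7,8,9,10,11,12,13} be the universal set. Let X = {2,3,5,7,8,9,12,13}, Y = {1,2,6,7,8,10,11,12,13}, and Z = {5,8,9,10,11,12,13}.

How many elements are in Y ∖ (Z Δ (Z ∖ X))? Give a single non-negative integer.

6

Z ∖ X = {10,11}
Z Δ (Z ∖ X) = {5,8,9,12,13}
Y ∖ (Z Δ (Z ∖ X)) = {1,2,6,7,10,11}
|Y ∖ (Z Δ (Z ∖ X))| = 6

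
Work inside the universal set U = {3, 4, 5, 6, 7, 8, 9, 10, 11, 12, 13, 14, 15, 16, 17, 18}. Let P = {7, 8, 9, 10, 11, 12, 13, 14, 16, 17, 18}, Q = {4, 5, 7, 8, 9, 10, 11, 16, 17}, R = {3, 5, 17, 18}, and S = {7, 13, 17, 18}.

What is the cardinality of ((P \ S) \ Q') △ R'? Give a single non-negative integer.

7

P \ S = {8, 9, 10, 11, 12, 14, 16}
Q' = {3, 6, 12, 13, 14, 15, 18}
(P \ S) \ Q' = {8, 9, 10, 11, 16}
R' = {4, 6, 7, 8, 9, 10, 11, 12, 13, 14, 15, 16}
((P \ S) \ Q') △ R' = {4, 6, 7, 12, 13, 14, 15}
|((P \ S) \ Q') △ R'| = 7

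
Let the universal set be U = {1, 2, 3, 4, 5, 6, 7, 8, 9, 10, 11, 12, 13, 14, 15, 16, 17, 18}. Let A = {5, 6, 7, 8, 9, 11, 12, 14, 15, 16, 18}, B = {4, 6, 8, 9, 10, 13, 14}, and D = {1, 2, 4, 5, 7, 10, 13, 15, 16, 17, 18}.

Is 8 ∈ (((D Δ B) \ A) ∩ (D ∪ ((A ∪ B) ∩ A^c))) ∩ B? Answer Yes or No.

No

8 ∉ D and 8 ∈ B, so 8 ∈ D Δ B
8 ∈ (D Δ B) and 8 ∈ A, so 8 ∉ (D Δ B) \ A
8 ∈ A and 8 ∈ B, so 8 ∈ A ∪ B
8 ∈ A, so 8 ∉ A^c
8 ∈ (A ∪ B) and 8 ∉ A^c, so 8 ∉ (A ∪ B) ∩ A^c
8 ∉ D and 8 ∉ ((A ∪ B) ∩ A^c), so 8 ∉ D ∪ ((A ∪ B) ∩ A^c)
8 ∉ ((D Δ B) \ A) and 8 ∉ (D ∪ ((A ∪ B) ∩ A^c)), so 8 ∉ ((D Δ B) \ A) ∩ (D ∪ ((A ∪ B) ∩ A^c))
8 ∉ (((D Δ B) \ A) ∩ (D ∪ ((A ∪ B) ∩ A^c))) and 8 ∈ B, so 8 ∉ (((D Δ B) \ A) ∩ (D ∪ ((A ∪ B) ∩ A^c))) ∩ B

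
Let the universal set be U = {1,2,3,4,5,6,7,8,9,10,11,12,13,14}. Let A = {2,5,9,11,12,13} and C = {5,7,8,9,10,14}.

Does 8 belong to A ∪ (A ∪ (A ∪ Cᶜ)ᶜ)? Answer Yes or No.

Yes

8 ∈ C, so 8 ∉ Cᶜ
8 ∉ A and 8 ∉ Cᶜ, so 8 ∉ A ∪ Cᶜ
8 ∈ (A ∪ Cᶜ)ᶜ since 8 ∉ (A ∪ Cᶜ)
8 ∉ A and 8 ∈ (A ∪ Cᶜ)ᶜ, so 8 ∈ A ∪ (A ∪ Cᶜ)ᶜ
8 ∉ A and 8 ∈ (A ∪ (A ∪ Cᶜ)ᶜ), so 8 ∈ A ∪ (A ∪ (A ∪ Cᶜ)ᶜ)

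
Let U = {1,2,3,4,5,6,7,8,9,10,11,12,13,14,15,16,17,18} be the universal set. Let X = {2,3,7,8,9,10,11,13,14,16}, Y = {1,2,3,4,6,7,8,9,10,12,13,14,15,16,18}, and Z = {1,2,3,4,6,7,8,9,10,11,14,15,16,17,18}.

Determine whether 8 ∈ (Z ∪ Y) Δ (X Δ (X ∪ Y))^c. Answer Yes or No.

8 ∈ Z and 8 ∈ Y, so 8 ∈ Z ∪ Y
8 ∈ X and 8 ∈ Y, so 8 ∈ X ∪ Y
8 ∈ X and 8 ∈ (X ∪ Y), so 8 ∉ X Δ (X ∪ Y)
8 ∈ (X Δ (X ∪ Y))^c since 8 ∉ (X Δ (X ∪ Y))
8 ∈ (Z ∪ Y) and 8 ∈ (X Δ (X ∪ Y))^c, so 8 ∉ (Z ∪ Y) Δ (X Δ (X ∪ Y))^c

No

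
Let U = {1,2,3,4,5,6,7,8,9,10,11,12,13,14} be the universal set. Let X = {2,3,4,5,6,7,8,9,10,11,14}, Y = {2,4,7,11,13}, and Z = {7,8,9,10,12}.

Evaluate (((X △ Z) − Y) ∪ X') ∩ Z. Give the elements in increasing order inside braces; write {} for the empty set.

{12}

X △ Z = {2,3,4,5,6,11,12,14}
(X △ Z) − Y = {3,5,6,12,14}
X' = {1,12,13}
((X △ Z) − Y) ∪ X' = {1,3,5,6,12,13,14}
(((X △ Z) − Y) ∪ X') ∩ Z = {12}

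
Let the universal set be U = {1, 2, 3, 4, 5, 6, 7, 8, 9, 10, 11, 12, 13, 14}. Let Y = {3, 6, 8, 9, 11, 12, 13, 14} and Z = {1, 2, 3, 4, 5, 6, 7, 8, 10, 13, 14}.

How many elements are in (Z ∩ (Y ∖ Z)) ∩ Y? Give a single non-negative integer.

Y ∖ Z = {9, 11, 12}
Z ∩ (Y ∖ Z) = {}
(Z ∩ (Y ∖ Z)) ∩ Y = {}
|(Z ∩ (Y ∖ Z)) ∩ Y| = 0

0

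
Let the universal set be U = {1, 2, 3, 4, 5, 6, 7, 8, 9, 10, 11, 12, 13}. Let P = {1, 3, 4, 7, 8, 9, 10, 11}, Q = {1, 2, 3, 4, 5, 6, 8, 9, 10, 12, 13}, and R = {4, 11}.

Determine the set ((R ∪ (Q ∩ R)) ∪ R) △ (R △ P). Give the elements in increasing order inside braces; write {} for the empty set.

{1, 3, 4, 7, 8, 9, 10, 11}

Q ∩ R = {4}
R ∪ (Q ∩ R) = {4, 11}
(R ∪ (Q ∩ R)) ∪ R = {4, 11}
R △ P = {1, 3, 7, 8, 9, 10}
((R ∪ (Q ∩ R)) ∪ R) △ (R △ P) = {1, 3, 4, 7, 8, 9, 10, 11}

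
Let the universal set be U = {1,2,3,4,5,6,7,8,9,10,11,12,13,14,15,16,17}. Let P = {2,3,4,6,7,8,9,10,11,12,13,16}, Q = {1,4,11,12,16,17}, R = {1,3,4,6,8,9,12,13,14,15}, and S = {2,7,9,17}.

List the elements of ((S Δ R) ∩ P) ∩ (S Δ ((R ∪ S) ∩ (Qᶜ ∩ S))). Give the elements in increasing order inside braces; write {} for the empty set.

{}

S Δ R = {1,2,3,4,6,7,8,12,13,14,15,17}
(S Δ R) ∩ P = {2,3,4,6,7,8,12,13}
R ∪ S = {1,2,3,4,6,7,8,9,12,13,14,15,17}
Qᶜ = {2,3,5,6,7,8,9,10,13,14,15}
Qᶜ ∩ S = {2,7,9}
(R ∪ S) ∩ (Qᶜ ∩ S) = {2,7,9}
S Δ ((R ∪ S) ∩ (Qᶜ ∩ S)) = {17}
((S Δ R) ∩ P) ∩ (S Δ ((R ∪ S) ∩ (Qᶜ ∩ S))) = {}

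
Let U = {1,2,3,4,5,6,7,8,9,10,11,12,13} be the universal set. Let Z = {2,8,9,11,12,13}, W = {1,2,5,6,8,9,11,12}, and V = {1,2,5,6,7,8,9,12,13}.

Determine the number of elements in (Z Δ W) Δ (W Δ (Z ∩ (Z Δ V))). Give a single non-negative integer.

Z Δ W = {1,5,6,13}
Z Δ V = {1,5,6,7,11}
Z ∩ (Z Δ V) = {11}
W Δ (Z ∩ (Z Δ V)) = {1,2,5,6,8,9,12}
(Z Δ W) Δ (W Δ (Z ∩ (Z Δ V))) = {2,8,9,12,13}
|(Z Δ W) Δ (W Δ (Z ∩ (Z Δ V)))| = 5

5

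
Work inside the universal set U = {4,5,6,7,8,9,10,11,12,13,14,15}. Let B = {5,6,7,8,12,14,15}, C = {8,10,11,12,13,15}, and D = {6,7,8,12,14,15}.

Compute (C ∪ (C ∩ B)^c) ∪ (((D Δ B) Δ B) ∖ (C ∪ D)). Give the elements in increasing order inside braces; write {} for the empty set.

{4,5,6,7,8,9,10,11,12,13,14,15}

C ∩ B = {8,12,15}
(C ∩ B)^c = {4,5,6,7,9,10,11,13,14}
C ∪ (C ∩ B)^c = {4,5,6,7,8,9,10,11,12,13,14,15}
D Δ B = {5}
(D Δ B) Δ B = {6,7,8,12,14,15}
C ∪ D = {6,7,8,10,11,12,13,14,15}
((D Δ B) Δ B) ∖ (C ∪ D) = {}
(C ∪ (C ∩ B)^c) ∪ (((D Δ B) Δ B) ∖ (C ∪ D)) = {4,5,6,7,8,9,10,11,12,13,14,15}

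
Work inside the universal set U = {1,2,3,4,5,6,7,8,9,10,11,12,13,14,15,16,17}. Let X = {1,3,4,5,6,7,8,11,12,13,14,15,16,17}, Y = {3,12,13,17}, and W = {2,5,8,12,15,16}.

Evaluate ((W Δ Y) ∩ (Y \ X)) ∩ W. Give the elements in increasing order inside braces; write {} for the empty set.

{}

W Δ Y = {2,3,5,8,13,15,16,17}
Y \ X = {}
(W Δ Y) ∩ (Y \ X) = {}
((W Δ Y) ∩ (Y \ X)) ∩ W = {}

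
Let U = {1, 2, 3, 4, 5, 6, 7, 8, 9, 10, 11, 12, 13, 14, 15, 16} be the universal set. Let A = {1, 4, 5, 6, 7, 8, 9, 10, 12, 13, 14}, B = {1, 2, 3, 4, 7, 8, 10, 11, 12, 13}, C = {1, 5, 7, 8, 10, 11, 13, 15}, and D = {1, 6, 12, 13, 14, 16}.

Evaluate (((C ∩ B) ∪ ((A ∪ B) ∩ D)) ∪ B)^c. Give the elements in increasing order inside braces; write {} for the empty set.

C ∩ B = {1, 7, 8, 10, 11, 13}
A ∪ B = {1, 2, 3, 4, 5, 6, 7, 8, 9, 10, 11, 12, 13, 14}
(A ∪ B) ∩ D = {1, 6, 12, 13, 14}
(C ∩ B) ∪ ((A ∪ B) ∩ D) = {1, 6, 7, 8, 10, 11, 12, 13, 14}
((C ∩ B) ∪ ((A ∪ B) ∩ D)) ∪ B = {1, 2, 3, 4, 6, 7, 8, 10, 11, 12, 13, 14}
(((C ∩ B) ∪ ((A ∪ B) ∩ D)) ∪ B)^c = {5, 9, 15, 16}

{5, 9, 15, 16}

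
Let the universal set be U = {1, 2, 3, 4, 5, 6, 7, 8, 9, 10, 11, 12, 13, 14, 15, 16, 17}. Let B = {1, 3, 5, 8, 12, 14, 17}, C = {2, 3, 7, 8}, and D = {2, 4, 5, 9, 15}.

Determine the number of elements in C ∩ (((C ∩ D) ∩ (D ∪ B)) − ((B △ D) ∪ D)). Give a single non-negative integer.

0

C ∩ D = {2}
D ∪ B = {1, 2, 3, 4, 5, 8, 9, 12, 14, 15, 17}
(C ∩ D) ∩ (D ∪ B) = {2}
B △ D = {1, 2, 3, 4, 8, 9, 12, 14, 15, 17}
(B △ D) ∪ D = {1, 2, 3, 4, 5, 8, 9, 12, 14, 15, 17}
((C ∩ D) ∩ (D ∪ B)) − ((B △ D) ∪ D) = {}
C ∩ (((C ∩ D) ∩ (D ∪ B)) − ((B △ D) ∪ D)) = {}
|C ∩ (((C ∩ D) ∩ (D ∪ B)) − ((B △ D) ∪ D))| = 0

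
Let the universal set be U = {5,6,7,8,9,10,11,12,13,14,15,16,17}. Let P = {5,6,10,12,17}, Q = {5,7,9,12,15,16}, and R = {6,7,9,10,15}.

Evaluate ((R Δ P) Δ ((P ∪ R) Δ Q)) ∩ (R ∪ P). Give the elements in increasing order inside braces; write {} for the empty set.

{5,6,7,9,10,12,15}

R Δ P = {5,7,9,12,15,17}
P ∪ R = {5,6,7,9,10,12,15,17}
(P ∪ R) Δ Q = {6,10,16,17}
(R Δ P) Δ ((P ∪ R) Δ Q) = {5,6,7,9,10,12,15,16}
R ∪ P = {5,6,7,9,10,12,15,17}
((R Δ P) Δ ((P ∪ R) Δ Q)) ∩ (R ∪ P) = {5,6,7,9,10,12,15}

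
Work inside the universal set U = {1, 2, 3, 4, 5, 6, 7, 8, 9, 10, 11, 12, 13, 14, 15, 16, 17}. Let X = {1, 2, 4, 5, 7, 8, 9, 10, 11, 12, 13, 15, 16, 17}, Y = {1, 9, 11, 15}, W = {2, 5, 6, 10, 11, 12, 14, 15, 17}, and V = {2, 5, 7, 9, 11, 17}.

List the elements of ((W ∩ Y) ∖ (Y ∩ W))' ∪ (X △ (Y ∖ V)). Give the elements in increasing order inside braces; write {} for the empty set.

{1, 2, 3, 4, 5, 6, 7, 8, 9, 10, 11, 12, 13, 14, 15, 16, 17}

W ∩ Y = {11, 15}
Y ∩ W = {11, 15}
(W ∩ Y) ∖ (Y ∩ W) = {}
((W ∩ Y) ∖ (Y ∩ W))' = {1, 2, 3, 4, 5, 6, 7, 8, 9, 10, 11, 12, 13, 14, 15, 16, 17}
Y ∖ V = {1, 15}
X △ (Y ∖ V) = {2, 4, 5, 7, 8, 9, 10, 11, 12, 13, 16, 17}
((W ∩ Y) ∖ (Y ∩ W))' ∪ (X △ (Y ∖ V)) = {1, 2, 3, 4, 5, 6, 7, 8, 9, 10, 11, 12, 13, 14, 15, 16, 17}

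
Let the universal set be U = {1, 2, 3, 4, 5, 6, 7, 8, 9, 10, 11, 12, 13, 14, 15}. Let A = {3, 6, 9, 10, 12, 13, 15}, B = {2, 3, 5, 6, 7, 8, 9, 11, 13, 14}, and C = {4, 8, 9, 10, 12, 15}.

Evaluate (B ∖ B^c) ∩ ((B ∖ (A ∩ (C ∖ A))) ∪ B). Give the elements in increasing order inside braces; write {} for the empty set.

B^c = {1, 4, 10, 12, 15}
B ∖ B^c = {2, 3, 5, 6, 7, 8, 9, 11, 13, 14}
C ∖ A = {4, 8}
A ∩ (C ∖ A) = {}
B ∖ (A ∩ (C ∖ A)) = {2, 3, 5, 6, 7, 8, 9, 11, 13, 14}
(B ∖ (A ∩ (C ∖ A))) ∪ B = {2, 3, 5, 6, 7, 8, 9, 11, 13, 14}
(B ∖ B^c) ∩ ((B ∖ (A ∩ (C ∖ A))) ∪ B) = {2, 3, 5, 6, 7, 8, 9, 11, 13, 14}

{2, 3, 5, 6, 7, 8, 9, 11, 13, 14}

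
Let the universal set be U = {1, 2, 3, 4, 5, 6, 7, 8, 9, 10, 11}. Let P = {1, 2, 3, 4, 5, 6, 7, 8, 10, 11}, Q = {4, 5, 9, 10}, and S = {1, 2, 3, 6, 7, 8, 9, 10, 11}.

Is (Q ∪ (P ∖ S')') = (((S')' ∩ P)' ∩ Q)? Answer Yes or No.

No

S' = {4, 5}
P ∖ S' = {1, 2, 3, 6, 7, 8, 10, 11}
(P ∖ S')' = {4, 5, 9}
Q ∪ (P ∖ S')' = {4, 5, 9, 10}
(S')' = {1, 2, 3, 6, 7, 8, 9, 10, 11}
(S')' ∩ P = {1, 2, 3, 6, 7, 8, 10, 11}
((S')' ∩ P)' = {4, 5, 9}
((S')' ∩ P)' ∩ Q = {4, 5, 9}
10 ∈ Q ∪ (P ∖ S')' but 10 ∉ ((S')' ∩ P)' ∩ Q, so they differ.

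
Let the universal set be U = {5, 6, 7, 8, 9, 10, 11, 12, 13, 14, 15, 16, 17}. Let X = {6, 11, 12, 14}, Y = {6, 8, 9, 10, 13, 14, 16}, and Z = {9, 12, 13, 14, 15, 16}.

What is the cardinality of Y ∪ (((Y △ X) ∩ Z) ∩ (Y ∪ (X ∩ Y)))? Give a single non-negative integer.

7

Y △ X = {8, 9, 10, 11, 12, 13, 16}
(Y △ X) ∩ Z = {9, 12, 13, 16}
X ∩ Y = {6, 14}
Y ∪ (X ∩ Y) = {6, 8, 9, 10, 13, 14, 16}
((Y △ X) ∩ Z) ∩ (Y ∪ (X ∩ Y)) = {9, 13, 16}
Y ∪ (((Y △ X) ∩ Z) ∩ (Y ∪ (X ∩ Y))) = {6, 8, 9, 10, 13, 14, 16}
|Y ∪ (((Y △ X) ∩ Z) ∩ (Y ∪ (X ∩ Y)))| = 7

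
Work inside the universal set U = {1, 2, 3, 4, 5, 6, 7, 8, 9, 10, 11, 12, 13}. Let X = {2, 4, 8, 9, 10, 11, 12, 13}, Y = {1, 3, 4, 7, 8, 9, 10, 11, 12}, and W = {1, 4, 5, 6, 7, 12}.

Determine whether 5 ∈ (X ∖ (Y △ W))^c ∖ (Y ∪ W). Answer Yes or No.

5 ∉ Y and 5 ∈ W, so 5 ∈ Y △ W
5 ∉ X and 5 ∈ (Y △ W), so 5 ∉ X ∖ (Y △ W)
5 ∈ (X ∖ (Y △ W))^c since 5 ∉ (X ∖ (Y △ W))
5 ∉ Y and 5 ∈ W, so 5 ∈ Y ∪ W
5 ∈ (X ∖ (Y △ W))^c and 5 ∈ (Y ∪ W), so 5 ∉ (X ∖ (Y △ W))^c ∖ (Y ∪ W)

No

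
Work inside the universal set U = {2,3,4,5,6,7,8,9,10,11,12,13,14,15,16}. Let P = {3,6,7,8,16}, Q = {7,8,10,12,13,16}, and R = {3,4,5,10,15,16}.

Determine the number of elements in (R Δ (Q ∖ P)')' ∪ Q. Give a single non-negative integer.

10

Q ∖ P = {10,12,13}
(Q ∖ P)' = {2,3,4,5,6,7,8,9,11,14,15,16}
R Δ (Q ∖ P)' = {2,6,7,8,9,10,11,14}
(R Δ (Q ∖ P)')' = {3,4,5,12,13,15,16}
(R Δ (Q ∖ P)')' ∪ Q = {3,4,5,7,8,10,12,13,15,16}
|(R Δ (Q ∖ P)')' ∪ Q| = 10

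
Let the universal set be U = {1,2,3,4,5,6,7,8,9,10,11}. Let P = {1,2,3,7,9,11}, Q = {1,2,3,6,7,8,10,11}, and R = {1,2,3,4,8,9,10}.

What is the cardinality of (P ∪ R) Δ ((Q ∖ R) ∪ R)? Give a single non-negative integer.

1

P ∪ R = {1,2,3,4,7,8,9,10,11}
Q ∖ R = {6,7,11}
(Q ∖ R) ∪ R = {1,2,3,4,6,7,8,9,10,11}
(P ∪ R) Δ ((Q ∖ R) ∪ R) = {6}
|(P ∪ R) Δ ((Q ∖ R) ∪ R)| = 1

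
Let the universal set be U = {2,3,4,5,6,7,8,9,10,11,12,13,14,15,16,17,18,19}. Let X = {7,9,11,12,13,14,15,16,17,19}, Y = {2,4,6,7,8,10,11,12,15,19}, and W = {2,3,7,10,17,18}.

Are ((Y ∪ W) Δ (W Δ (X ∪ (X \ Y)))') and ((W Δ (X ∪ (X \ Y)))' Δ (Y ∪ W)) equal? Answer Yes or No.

Yes

Y ∪ W = {2,3,4,6,7,8,10,11,12,15,17,18,19}
X \ Y = {9,13,14,16,17}
X ∪ (X \ Y) = {7,9,11,12,13,14,15,16,17,19}
W Δ (X ∪ (X \ Y)) = {2,3,9,10,11,12,13,14,15,16,18,19}
(W Δ (X ∪ (X \ Y)))' = {4,5,6,7,8,17}
(Y ∪ W) Δ (W Δ (X ∪ (X \ Y)))' = {2,3,5,10,11,12,15,18,19}
(W Δ (X ∪ (X \ Y)))' Δ (Y ∪ W) = {2,3,5,10,11,12,15,18,19}
Both equal {2,3,5,10,11,12,15,18,19}, so (Y ∪ W) Δ (W Δ (X ∪ (X \ Y)))' = (W Δ (X ∪ (X \ Y)))' Δ (Y ∪ W).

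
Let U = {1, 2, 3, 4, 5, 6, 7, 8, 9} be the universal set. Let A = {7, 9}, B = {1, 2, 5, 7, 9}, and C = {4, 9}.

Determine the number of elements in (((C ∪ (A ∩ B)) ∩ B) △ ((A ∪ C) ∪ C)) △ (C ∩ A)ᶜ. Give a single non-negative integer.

7

A ∩ B = {7, 9}
C ∪ (A ∩ B) = {4, 7, 9}
(C ∪ (A ∩ B)) ∩ B = {7, 9}
A ∪ C = {4, 7, 9}
(A ∪ C) ∪ C = {4, 7, 9}
((C ∪ (A ∩ B)) ∩ B) △ ((A ∪ C) ∪ C) = {4}
C ∩ A = {9}
(C ∩ A)ᶜ = {1, 2, 3, 4, 5, 6, 7, 8}
(((C ∪ (A ∩ B)) ∩ B) △ ((A ∪ C) ∪ C)) △ (C ∩ A)ᶜ = {1, 2, 3, 5, 6, 7, 8}
|(((C ∪ (A ∩ B)) ∩ B) △ ((A ∪ C) ∪ C)) △ (C ∩ A)ᶜ| = 7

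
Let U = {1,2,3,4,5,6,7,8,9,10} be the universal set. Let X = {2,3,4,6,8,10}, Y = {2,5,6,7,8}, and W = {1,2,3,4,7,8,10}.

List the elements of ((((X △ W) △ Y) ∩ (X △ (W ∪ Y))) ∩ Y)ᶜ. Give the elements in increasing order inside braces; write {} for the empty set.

X △ W = {1,6,7}
(X △ W) △ Y = {1,2,5,8}
W ∪ Y = {1,2,3,4,5,6,7,8,10}
X △ (W ∪ Y) = {1,5,7}
((X △ W) △ Y) ∩ (X △ (W ∪ Y)) = {1,5}
(((X △ W) △ Y) ∩ (X △ (W ∪ Y))) ∩ Y = {5}
((((X △ W) △ Y) ∩ (X △ (W ∪ Y))) ∩ Y)ᶜ = {1,2,3,4,6,7,8,9,10}

{1,2,3,4,6,7,8,9,10}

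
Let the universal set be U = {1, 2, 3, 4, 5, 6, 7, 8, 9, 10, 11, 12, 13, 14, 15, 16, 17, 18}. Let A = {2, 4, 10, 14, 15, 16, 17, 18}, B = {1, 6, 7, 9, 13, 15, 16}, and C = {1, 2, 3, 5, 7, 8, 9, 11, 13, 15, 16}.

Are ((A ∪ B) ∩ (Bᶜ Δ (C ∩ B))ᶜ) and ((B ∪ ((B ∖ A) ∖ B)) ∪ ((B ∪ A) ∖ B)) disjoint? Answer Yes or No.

No

A ∪ B = {1, 2, 4, 6, 7, 9, 10, 13, 14, 15, 16, 17, 18}
Bᶜ = {2, 3, 4, 5, 8, 10, 11, 12, 14, 17, 18}
C ∩ B = {1, 7, 9, 13, 15, 16}
Bᶜ Δ (C ∩ B) = {1, 2, 3, 4, 5, 7, 8, 9, 10, 11, 12, 13, 14, 15, 16, 17, 18}
(Bᶜ Δ (C ∩ B))ᶜ = {6}
(A ∪ B) ∩ (Bᶜ Δ (C ∩ B))ᶜ = {6}
B ∖ A = {1, 6, 7, 9, 13}
(B ∖ A) ∖ B = {}
B ∪ ((B ∖ A) ∖ B) = {1, 6, 7, 9, 13, 15, 16}
B ∪ A = {1, 2, 4, 6, 7, 9, 10, 13, 14, 15, 16, 17, 18}
(B ∪ A) ∖ B = {2, 4, 10, 14, 17, 18}
(B ∪ ((B ∖ A) ∖ B)) ∪ ((B ∪ A) ∖ B) = {1, 2, 4, 6, 7, 9, 10, 13, 14, 15, 16, 17, 18}
6 lies in both, so they are not disjoint.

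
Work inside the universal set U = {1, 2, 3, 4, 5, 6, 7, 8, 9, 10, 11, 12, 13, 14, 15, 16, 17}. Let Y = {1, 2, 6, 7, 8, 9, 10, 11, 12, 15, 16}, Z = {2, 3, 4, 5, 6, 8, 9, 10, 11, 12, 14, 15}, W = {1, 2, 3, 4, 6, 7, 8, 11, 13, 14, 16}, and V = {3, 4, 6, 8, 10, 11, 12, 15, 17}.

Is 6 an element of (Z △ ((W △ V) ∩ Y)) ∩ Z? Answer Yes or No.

6 ∈ W and 6 ∈ V, so 6 ∉ W △ V
6 ∉ (W △ V) and 6 ∈ Y, so 6 ∉ (W △ V) ∩ Y
6 ∈ Z and 6 ∉ ((W △ V) ∩ Y), so 6 ∈ Z △ ((W △ V) ∩ Y)
6 ∈ (Z △ ((W △ V) ∩ Y)) and 6 ∈ Z, so 6 ∈ (Z △ ((W △ V) ∩ Y)) ∩ Z

Yes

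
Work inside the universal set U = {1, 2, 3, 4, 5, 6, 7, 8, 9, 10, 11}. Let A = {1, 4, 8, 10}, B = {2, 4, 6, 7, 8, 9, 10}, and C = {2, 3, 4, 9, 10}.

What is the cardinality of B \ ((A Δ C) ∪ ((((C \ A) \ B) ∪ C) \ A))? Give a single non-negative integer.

A Δ C = {1, 2, 3, 8, 9}
C \ A = {2, 3, 9}
(C \ A) \ B = {3}
((C \ A) \ B) ∪ C = {2, 3, 4, 9, 10}
(((C \ A) \ B) ∪ C) \ A = {2, 3, 9}
(A Δ C) ∪ ((((C \ A) \ B) ∪ C) \ A) = {1, 2, 3, 8, 9}
B \ ((A Δ C) ∪ ((((C \ A) \ B) ∪ C) \ A)) = {4, 6, 7, 10}
|B \ ((A Δ C) ∪ ((((C \ A) \ B) ∪ C) \ A))| = 4

4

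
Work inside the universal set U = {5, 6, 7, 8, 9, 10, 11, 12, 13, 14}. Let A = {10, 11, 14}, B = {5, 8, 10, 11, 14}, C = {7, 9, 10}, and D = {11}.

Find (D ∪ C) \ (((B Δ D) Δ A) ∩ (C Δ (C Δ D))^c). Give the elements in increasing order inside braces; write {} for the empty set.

{7, 9, 10, 11}

D ∪ C = {7, 9, 10, 11}
B Δ D = {5, 8, 10, 14}
(B Δ D) Δ A = {5, 8, 11}
C Δ D = {7, 9, 10, 11}
C Δ (C Δ D) = {11}
(C Δ (C Δ D))^c = {5, 6, 7, 8, 9, 10, 12, 13, 14}
((B Δ D) Δ A) ∩ (C Δ (C Δ D))^c = {5, 8}
(D ∪ C) \ (((B Δ D) Δ A) ∩ (C Δ (C Δ D))^c) = {7, 9, 10, 11}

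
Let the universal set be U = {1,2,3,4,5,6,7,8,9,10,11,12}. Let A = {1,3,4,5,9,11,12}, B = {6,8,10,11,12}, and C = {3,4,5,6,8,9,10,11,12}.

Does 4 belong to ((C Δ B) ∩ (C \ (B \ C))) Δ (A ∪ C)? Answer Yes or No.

No

4 ∈ C and 4 ∉ B, so 4 ∈ C Δ B
4 ∉ B and 4 ∈ C, so 4 ∉ B \ C
4 ∈ C and 4 ∉ (B \ C), so 4 ∈ C \ (B \ C)
4 ∈ (C Δ B) and 4 ∈ (C \ (B \ C)), so 4 ∈ (C Δ B) ∩ (C \ (B \ C))
4 ∈ A and 4 ∈ C, so 4 ∈ A ∪ C
4 ∈ ((C Δ B) ∩ (C \ (B \ C))) and 4 ∈ (A ∪ C), so 4 ∉ ((C Δ B) ∩ (C \ (B \ C))) Δ (A ∪ C)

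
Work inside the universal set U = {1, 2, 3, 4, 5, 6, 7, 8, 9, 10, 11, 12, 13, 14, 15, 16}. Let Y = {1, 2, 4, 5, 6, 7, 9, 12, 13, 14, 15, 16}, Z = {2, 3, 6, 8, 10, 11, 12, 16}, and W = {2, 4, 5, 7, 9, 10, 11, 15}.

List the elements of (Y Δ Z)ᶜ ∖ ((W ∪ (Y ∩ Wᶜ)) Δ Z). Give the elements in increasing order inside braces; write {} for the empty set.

Y Δ Z = {1, 3, 4, 5, 7, 8, 9, 10, 11, 13, 14, 15}
(Y Δ Z)ᶜ = {2, 6, 12, 16}
Wᶜ = {1, 3, 6, 8, 12, 13, 14, 16}
Y ∩ Wᶜ = {1, 6, 12, 13, 14, 16}
W ∪ (Y ∩ Wᶜ) = {1, 2, 4, 5, 6, 7, 9, 10, 11, 12, 13, 14, 15, 16}
(W ∪ (Y ∩ Wᶜ)) Δ Z = {1, 3, 4, 5, 7, 8, 9, 13, 14, 15}
(Y Δ Z)ᶜ ∖ ((W ∪ (Y ∩ Wᶜ)) Δ Z) = {2, 6, 12, 16}

{2, 6, 12, 16}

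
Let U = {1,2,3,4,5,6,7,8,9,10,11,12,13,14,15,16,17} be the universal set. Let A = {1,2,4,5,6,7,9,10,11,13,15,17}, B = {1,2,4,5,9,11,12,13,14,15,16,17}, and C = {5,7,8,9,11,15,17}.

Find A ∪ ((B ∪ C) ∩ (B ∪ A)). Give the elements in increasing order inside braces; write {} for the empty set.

{1,2,4,5,6,7,9,10,11,12,13,14,15,16,17}

B ∪ C = {1,2,4,5,7,8,9,11,12,13,14,15,16,17}
B ∪ A = {1,2,4,5,6,7,9,10,11,12,13,14,15,16,17}
(B ∪ C) ∩ (B ∪ A) = {1,2,4,5,7,9,11,12,13,14,15,16,17}
A ∪ ((B ∪ C) ∩ (B ∪ A)) = {1,2,4,5,6,7,9,10,11,12,13,14,15,16,17}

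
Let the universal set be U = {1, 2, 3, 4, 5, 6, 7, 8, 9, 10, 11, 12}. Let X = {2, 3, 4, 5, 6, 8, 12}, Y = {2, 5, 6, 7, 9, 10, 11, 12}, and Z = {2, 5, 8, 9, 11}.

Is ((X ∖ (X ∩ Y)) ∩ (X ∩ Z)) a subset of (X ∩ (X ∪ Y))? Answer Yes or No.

X ∩ Y = {2, 5, 6, 12}
X ∖ (X ∩ Y) = {3, 4, 8}
X ∩ Z = {2, 5, 8}
(X ∖ (X ∩ Y)) ∩ (X ∩ Z) = {8}
X ∪ Y = {2, 3, 4, 5, 6, 7, 8, 9, 10, 11, 12}
X ∩ (X ∪ Y) = {2, 3, 4, 5, 6, 8, 12}
Every element of {8} is in {2, 3, 4, 5, 6, 8, 12}, so (X ∖ (X ∩ Y)) ∩ (X ∩ Z) ⊆ X ∩ (X ∪ Y).

Yes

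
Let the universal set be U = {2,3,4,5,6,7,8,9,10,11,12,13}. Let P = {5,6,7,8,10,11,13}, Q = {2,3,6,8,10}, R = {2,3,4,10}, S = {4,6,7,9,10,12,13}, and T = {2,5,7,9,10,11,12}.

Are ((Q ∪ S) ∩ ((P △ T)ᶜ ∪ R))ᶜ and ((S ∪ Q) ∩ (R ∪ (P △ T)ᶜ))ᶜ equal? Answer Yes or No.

Yes

Q ∪ S = {2,3,4,6,7,8,9,10,12,13}
P △ T = {2,6,8,9,12,13}
(P △ T)ᶜ = {3,4,5,7,10,11}
(P △ T)ᶜ ∪ R = {2,3,4,5,7,10,11}
(Q ∪ S) ∩ ((P △ T)ᶜ ∪ R) = {2,3,4,7,10}
((Q ∪ S) ∩ ((P △ T)ᶜ ∪ R))ᶜ = {5,6,8,9,11,12,13}
S ∪ Q = {2,3,4,6,7,8,9,10,12,13}
R ∪ (P △ T)ᶜ = {2,3,4,5,7,10,11}
(S ∪ Q) ∩ (R ∪ (P △ T)ᶜ) = {2,3,4,7,10}
((S ∪ Q) ∩ (R ∪ (P △ T)ᶜ))ᶜ = {5,6,8,9,11,12,13}
Both equal {5,6,8,9,11,12,13}, so ((Q ∪ S) ∩ ((P △ T)ᶜ ∪ R))ᶜ = ((S ∪ Q) ∩ (R ∪ (P △ T)ᶜ))ᶜ.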